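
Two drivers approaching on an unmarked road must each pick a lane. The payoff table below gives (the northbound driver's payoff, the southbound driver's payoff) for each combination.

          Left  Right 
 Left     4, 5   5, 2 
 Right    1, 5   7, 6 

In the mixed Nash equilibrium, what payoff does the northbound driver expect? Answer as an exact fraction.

The southbound driver mixes with probability q on Left, chosen so the northbound driver is indifferent: 4q + 5(1−q) = 1q + 7(1−q) gives q = 2/5.
The northbound driver's expected payoff (from either row, since indifferent) is 4·2/5 + 5·3/5 = 23/5.

23/5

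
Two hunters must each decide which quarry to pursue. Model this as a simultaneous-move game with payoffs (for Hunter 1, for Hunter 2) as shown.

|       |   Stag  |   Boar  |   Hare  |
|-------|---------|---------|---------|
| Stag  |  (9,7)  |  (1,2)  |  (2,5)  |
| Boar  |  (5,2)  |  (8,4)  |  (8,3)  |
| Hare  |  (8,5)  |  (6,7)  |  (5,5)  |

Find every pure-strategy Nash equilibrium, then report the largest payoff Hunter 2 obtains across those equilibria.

Both Stag is a pure NE (Hunter 1: 9 ≥ 8; Hunter 2: 7 ≥ 5). Hunter 2 gets 7.
Both Boar is a pure NE (Hunter 1: 8 ≥ 6; Hunter 2: 4 ≥ 3). Hunter 2 gets 4.
Every other cell has a profitable deviation for at least one player. Highest of {7, 4} is 7.

7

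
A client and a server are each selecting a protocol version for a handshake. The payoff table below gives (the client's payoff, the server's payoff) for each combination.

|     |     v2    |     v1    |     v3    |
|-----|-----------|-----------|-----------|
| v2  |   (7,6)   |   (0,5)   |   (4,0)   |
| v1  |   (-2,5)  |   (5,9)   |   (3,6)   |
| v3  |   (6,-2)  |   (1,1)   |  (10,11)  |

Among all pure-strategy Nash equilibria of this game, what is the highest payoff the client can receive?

10

Both v2 is a pure NE (the client: 7 ≥ 6; the server: 6 ≥ 5). The client gets 7.
Both v1 is a pure NE (the client: 5 ≥ 1; the server: 9 ≥ 6). The client gets 5.
Both v3 is a pure NE (the client: 10 ≥ 4; the server: 11 ≥ 1). The client gets 10.
Every other cell has a profitable deviation for at least one player. Highest of {7, 5, 10} is 10.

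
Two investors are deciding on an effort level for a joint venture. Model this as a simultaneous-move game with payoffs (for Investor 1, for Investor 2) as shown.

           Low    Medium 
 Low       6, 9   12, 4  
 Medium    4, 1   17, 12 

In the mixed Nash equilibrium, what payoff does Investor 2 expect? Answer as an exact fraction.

Investor 1 mixes with probability p on Low, chosen so Investor 2 is indifferent: 9p + 1(1−p) = 4p + 12(1−p) gives p = 11/16.
Investor 2's expected payoff is 9·11/16 + 1·5/16 = 13/2.

13/2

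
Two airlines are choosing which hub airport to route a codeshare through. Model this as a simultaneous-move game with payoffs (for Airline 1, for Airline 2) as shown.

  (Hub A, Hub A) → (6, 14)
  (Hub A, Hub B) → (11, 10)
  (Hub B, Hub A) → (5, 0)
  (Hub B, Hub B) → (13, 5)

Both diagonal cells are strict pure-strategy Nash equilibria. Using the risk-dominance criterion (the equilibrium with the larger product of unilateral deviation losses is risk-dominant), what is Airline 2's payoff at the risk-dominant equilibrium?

At both Hub A: Airline 1 loses 6 − 5 = 1 by deviating; Airline 2 loses 14 − 10 = 4. Product = 1·4 = 4.
At both Hub B: Airline 1 loses 13 − 11 = 2 by deviating; Airline 2 loses 5 − 0 = 5. Product = 2·5 = 10.
10 > 4, so both Hub B is risk-dominant. Airline 2's payoff there is 5.

5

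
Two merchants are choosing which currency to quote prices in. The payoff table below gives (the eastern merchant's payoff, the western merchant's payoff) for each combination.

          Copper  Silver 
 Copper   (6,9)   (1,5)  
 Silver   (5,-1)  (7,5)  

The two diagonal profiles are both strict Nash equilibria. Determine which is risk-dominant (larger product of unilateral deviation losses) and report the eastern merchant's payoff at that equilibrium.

7

At both Copper: the eastern merchant loses 6 − 5 = 1 by deviating; the western merchant loses 9 − 5 = 4. Product = 1·4 = 4.
At both Silver: the eastern merchant loses 7 − 1 = 6 by deviating; the western merchant loses 5 − (-1) = 6. Product = 6·6 = 36.
36 > 4, so both Silver is risk-dominant. The eastern merchant's payoff there is 7.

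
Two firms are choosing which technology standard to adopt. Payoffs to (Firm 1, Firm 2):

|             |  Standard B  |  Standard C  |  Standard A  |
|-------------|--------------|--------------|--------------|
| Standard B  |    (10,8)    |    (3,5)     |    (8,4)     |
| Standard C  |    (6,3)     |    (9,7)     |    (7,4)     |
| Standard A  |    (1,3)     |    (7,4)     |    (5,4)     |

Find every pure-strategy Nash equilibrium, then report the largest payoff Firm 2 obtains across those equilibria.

8

Both Standard B is a pure NE (Firm 1: 10 ≥ 6; Firm 2: 8 ≥ 5). Firm 2 gets 8.
Both Standard C is a pure NE (Firm 1: 9 ≥ 7; Firm 2: 7 ≥ 4). Firm 2 gets 7.
Every other cell has a profitable deviation for at least one player. Highest of {8, 7} is 8.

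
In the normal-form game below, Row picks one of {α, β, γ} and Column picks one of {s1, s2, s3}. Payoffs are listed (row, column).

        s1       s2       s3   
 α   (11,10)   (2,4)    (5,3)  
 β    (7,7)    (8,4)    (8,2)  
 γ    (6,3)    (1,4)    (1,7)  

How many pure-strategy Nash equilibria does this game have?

1

(α, s1): Row gets 11 (best alternative 7); Column gets 10 (best alternative 4). Neither deviates — NE.
(β, s2) is not a NE: Column would switch to s1 (7 > 4).
No other cell survives both best-response checks, so there is 1 pure NE.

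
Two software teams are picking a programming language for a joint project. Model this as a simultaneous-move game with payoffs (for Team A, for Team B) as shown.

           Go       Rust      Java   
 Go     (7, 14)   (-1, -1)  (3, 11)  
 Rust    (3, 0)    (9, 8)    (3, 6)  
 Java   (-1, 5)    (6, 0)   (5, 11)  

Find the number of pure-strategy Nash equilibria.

3

Both Go: Team A gets 7 (best alternative 3); Team B gets 14 (best alternative 11). Neither deviates — NE.
Both Rust: Team A gets 9 (best alternative 6); Team B gets 8 (best alternative 6). Neither deviates — NE.
Both Java: Team A gets 5 (best alternative 3); Team B gets 11 (best alternative 5). Neither deviates — NE.
(Rust, Java) is not a NE: Team A would switch to Java (5 > 3).
No other cell survives both best-response checks, so there are 3 pure NE.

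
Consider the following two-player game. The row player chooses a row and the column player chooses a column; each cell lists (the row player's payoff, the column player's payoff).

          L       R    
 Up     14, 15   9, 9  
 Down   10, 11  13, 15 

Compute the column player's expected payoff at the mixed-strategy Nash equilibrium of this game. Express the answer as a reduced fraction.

The row player mixes with probability p on Up, chosen so the column player is indifferent: 15p + 11(1−p) = 9p + 15(1−p) gives p = 2/5.
The column player's expected payoff is 15·2/5 + 11·3/5 = 63/5.

63/5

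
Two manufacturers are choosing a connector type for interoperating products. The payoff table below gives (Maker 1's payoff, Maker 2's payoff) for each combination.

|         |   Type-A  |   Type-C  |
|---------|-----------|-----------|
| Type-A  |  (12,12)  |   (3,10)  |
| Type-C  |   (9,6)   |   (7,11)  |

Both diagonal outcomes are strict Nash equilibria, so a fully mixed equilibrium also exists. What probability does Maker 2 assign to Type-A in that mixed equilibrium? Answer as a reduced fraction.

4/7

Maker 2's mix q on Type-A must make Maker 1 indifferent between Type-A and Type-C.
Maker 1's payoff from Type-A: 12q + 3(1−q). From Type-C: 9q + 7(1−q).
Set equal: 3q = 4(1−q) → q = 4/7.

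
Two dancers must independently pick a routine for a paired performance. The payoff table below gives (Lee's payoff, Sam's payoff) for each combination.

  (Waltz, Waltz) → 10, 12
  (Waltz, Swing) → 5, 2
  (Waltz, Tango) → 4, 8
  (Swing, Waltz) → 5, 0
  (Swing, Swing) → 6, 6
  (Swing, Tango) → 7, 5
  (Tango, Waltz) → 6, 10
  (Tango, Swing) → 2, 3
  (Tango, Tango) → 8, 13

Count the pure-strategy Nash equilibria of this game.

3

Both Waltz: Lee gets 10 (best alternative 6); Sam gets 12 (best alternative 8). Neither deviates — NE.
Both Swing: Lee gets 6 (best alternative 5); Sam gets 6 (best alternative 5). Neither deviates — NE.
Both Tango: Lee gets 8 (best alternative 7); Sam gets 13 (best alternative 10). Neither deviates — NE.
(Tango, Swing) is not a NE: Lee would switch to Swing (6 > 2).
No other cell survives both best-response checks, so there are 3 pure NE.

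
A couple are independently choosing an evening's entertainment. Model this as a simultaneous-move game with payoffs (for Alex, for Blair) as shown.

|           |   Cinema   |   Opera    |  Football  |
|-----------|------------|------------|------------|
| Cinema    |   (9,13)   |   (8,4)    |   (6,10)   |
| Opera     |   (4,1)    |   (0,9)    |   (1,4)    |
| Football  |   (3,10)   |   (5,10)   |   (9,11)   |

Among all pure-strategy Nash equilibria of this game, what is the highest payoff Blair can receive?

Both Cinema is a pure NE (Alex: 9 ≥ 4; Blair: 13 ≥ 10). Blair gets 13.
Both Football is a pure NE (Alex: 9 ≥ 6; Blair: 11 ≥ 10). Blair gets 11.
Every other cell has a profitable deviation for at least one player. Highest of {13, 11} is 13.

13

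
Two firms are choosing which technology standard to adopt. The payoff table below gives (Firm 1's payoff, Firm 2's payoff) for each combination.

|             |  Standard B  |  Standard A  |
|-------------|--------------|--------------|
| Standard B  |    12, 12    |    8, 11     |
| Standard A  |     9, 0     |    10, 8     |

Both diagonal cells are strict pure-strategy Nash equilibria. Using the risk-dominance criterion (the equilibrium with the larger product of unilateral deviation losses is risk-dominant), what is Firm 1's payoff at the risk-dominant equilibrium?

10

At both Standard B: Firm 1 loses 12 − 9 = 3 by deviating; Firm 2 loses 12 − 11 = 1. Product = 3·1 = 3.
At both Standard A: Firm 1 loses 10 − 8 = 2 by deviating; Firm 2 loses 8 − 0 = 8. Product = 2·8 = 16.
16 > 3, so both Standard A is risk-dominant. Firm 1's payoff there is 10.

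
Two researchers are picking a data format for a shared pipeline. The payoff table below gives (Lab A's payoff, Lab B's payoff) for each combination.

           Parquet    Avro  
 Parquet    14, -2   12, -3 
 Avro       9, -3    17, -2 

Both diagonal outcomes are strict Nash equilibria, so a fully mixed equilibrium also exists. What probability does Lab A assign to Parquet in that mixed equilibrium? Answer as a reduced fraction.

Lab A's mix p on Parquet must make Lab B indifferent between Parquet and Avro.
Lab B's payoff from Parquet: (-2)p + (-3)(1−p). From Avro: (-3)p + (-2)(1−p).
Set equal: 1p = 1(1−p) → p = 1/2.

1/2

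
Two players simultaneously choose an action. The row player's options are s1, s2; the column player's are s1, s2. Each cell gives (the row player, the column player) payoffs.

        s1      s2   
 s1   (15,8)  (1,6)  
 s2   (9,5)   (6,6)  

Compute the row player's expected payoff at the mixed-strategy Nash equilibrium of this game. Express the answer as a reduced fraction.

The column player mixes with probability q on s1, chosen so the row player is indifferent: 15q + 1(1−q) = 9q + 6(1−q) gives q = 5/11.
The row player's expected payoff (from either row, since indifferent) is 15·5/11 + 1·6/11 = 81/11.

81/11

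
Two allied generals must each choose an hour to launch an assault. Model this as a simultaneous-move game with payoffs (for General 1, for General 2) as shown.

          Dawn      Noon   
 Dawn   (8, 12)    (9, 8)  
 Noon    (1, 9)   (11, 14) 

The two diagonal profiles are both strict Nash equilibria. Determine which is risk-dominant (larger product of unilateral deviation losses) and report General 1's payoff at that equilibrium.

At both Dawn: General 1 loses 8 − 1 = 7 by deviating; General 2 loses 12 − 8 = 4. Product = 7·4 = 28.
At both Noon: General 1 loses 11 − 9 = 2 by deviating; General 2 loses 14 − 9 = 5. Product = 2·5 = 10.
28 > 10, so both Dawn is risk-dominant. General 1's payoff there is 8.

8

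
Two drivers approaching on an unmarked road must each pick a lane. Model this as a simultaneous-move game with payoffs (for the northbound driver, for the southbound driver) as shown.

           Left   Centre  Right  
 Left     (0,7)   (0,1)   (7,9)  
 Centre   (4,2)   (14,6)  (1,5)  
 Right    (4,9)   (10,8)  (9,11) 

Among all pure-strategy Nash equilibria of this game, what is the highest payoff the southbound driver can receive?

Both Centre is a pure NE (the northbound driver: 14 ≥ 10; the southbound driver: 6 ≥ 5). The southbound driver gets 6.
Both Right is a pure NE (the northbound driver: 9 ≥ 7; the southbound driver: 11 ≥ 9). The southbound driver gets 11.
Every other cell has a profitable deviation for at least one player. Highest of {6, 11} is 11.

11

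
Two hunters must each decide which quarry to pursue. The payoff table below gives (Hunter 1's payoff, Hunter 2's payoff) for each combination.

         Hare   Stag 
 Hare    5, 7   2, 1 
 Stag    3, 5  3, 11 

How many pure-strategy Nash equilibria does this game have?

2

Both Hare: Hunter 1 gets 5 (best alternative 3); Hunter 2 gets 7 (best alternative 1). Neither deviates — NE.
Both Stag: Hunter 1 gets 3 (best alternative 2); Hunter 2 gets 11 (best alternative 5). Neither deviates — NE.
(Stag, Hare) is not a NE: Hunter 1 would switch to Hare (5 > 3).
No other cell survives both best-response checks, so there are 2 pure NE.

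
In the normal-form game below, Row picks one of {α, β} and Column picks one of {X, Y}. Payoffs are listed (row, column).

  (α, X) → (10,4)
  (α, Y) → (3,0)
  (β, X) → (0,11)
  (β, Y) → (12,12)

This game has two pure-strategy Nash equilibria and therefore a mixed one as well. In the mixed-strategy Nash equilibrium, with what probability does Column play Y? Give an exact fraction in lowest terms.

Column's mix q on X must make Row indifferent between α and β.
Row's payoff from α: 10q + 3(1−q). From β: 0q + 12(1−q).
Set equal: 10q = 9(1−q) → q = 9/19.
Probability on Y is 1 − 9/19 = 10/19.

10/19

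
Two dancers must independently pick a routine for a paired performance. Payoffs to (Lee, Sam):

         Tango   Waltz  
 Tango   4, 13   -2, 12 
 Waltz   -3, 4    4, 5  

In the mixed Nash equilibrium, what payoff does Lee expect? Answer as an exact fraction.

Sam mixes with probability q on Tango, chosen so Lee is indifferent: 4q + (-2)(1−q) = (-3)q + 4(1−q) gives q = 6/13.
Lee's expected payoff (from either row, since indifferent) is 4·6/13 + (-2)·7/13 = 10/13.

10/13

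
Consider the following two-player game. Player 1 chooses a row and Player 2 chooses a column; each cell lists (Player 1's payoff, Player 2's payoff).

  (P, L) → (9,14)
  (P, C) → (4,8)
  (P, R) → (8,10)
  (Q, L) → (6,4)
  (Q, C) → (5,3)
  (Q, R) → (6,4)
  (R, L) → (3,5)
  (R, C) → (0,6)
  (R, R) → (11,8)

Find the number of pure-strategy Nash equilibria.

(P, L): Player 1 gets 9 (best alternative 6); Player 2 gets 14 (best alternative 10). Neither deviates — NE.
(R, R): Player 1 gets 11 (best alternative 8); Player 2 gets 8 (best alternative 6). Neither deviates — NE.
(Q, C) is not a NE: Player 2 would switch to L (4 > 3).
No other cell survives both best-response checks, so there are 2 pure NE.

2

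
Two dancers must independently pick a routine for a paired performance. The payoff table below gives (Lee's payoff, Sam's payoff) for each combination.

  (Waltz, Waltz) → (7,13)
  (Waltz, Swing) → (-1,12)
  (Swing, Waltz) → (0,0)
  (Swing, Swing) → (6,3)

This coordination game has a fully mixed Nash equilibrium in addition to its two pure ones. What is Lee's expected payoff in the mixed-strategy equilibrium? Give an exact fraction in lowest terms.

3

Sam mixes with probability q on Waltz, chosen so Lee is indifferent: 7q + (-1)(1−q) = 0q + 6(1−q) gives q = 1/2.
Lee's expected payoff (from either row, since indifferent) is 7·1/2 + (-1)·1/2 = 3.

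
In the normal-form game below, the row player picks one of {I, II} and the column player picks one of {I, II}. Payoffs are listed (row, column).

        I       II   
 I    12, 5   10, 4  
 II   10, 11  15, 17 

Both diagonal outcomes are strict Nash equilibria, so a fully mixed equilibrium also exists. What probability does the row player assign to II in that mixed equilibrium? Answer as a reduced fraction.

1/7

The row player's mix p on I must make the column player indifferent between I and II.
The column player's payoff from I: 5p + 11(1−p). From II: 4p + 17(1−p).
Set equal: 1p = 6(1−p) → p = 6/7.
Probability on II is 1 − 6/7 = 1/7.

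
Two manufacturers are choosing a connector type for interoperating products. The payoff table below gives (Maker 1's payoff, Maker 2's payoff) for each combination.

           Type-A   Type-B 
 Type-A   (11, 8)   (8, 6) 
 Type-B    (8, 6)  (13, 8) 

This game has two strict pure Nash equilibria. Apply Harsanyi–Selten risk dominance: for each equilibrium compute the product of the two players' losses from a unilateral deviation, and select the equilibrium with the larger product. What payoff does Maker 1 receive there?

13

At both Type-A: Maker 1 loses 11 − 8 = 3 by deviating; Maker 2 loses 8 − 6 = 2. Product = 3·2 = 6.
At both Type-B: Maker 1 loses 13 − 8 = 5 by deviating; Maker 2 loses 8 − 6 = 2. Product = 5·2 = 10.
10 > 6, so both Type-B is risk-dominant. Maker 1's payoff there is 13.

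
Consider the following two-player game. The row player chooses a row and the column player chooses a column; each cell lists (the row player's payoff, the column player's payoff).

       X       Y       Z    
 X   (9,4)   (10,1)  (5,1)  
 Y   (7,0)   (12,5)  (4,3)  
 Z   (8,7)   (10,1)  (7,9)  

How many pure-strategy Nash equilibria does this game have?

3

Both X: the row player gets 9 (best alternative 8); the column player gets 4 (best alternative 1). Neither deviates — NE.
Both Y: the row player gets 12 (best alternative 10); the column player gets 5 (best alternative 3). Neither deviates — NE.
Both Z: the row player gets 7 (best alternative 5); the column player gets 9 (best alternative 7). Neither deviates — NE.
(Z, Y) is not a NE: the row player would switch to Y (12 > 10).
No other cell survives both best-response checks, so there are 3 pure NE.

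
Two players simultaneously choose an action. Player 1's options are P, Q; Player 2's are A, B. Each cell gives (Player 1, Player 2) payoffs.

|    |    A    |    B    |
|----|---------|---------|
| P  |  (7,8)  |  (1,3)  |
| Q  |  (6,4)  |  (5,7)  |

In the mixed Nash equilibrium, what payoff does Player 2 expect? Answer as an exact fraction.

11/2

Player 1 mixes with probability p on P, chosen so Player 2 is indifferent: 8p + 4(1−p) = 3p + 7(1−p) gives p = 3/8.
Player 2's expected payoff is 8·3/8 + 4·5/8 = 11/2.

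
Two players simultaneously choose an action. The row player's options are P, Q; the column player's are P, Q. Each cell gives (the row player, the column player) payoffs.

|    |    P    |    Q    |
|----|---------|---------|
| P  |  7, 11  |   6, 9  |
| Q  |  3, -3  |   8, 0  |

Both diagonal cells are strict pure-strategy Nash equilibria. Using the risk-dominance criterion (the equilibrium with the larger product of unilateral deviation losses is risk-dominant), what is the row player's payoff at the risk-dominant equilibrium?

7

At both P: the row player loses 7 − 3 = 4 by deviating; the column player loses 11 − 9 = 2. Product = 4·2 = 8.
At both Q: the row player loses 8 − 6 = 2 by deviating; the column player loses 0 − (-3) = 3. Product = 2·3 = 6.
8 > 6, so both P is risk-dominant. The row player's payoff there is 7.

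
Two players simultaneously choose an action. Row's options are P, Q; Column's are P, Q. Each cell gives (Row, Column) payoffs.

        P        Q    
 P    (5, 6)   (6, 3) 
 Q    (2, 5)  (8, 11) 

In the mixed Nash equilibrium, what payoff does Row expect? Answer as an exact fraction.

Column mixes with probability q on P, chosen so Row is indifferent: 5q + 6(1−q) = 2q + 8(1−q) gives q = 2/5.
Row's expected payoff (from either row, since indifferent) is 5·2/5 + 6·3/5 = 28/5.

28/5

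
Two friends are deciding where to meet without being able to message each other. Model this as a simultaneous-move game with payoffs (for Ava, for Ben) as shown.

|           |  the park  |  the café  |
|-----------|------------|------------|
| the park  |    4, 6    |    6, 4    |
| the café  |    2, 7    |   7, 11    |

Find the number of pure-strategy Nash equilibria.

Both the park: Ava gets 4 (best alternative 2); Ben gets 6 (best alternative 4). Neither deviates — NE.
Both the café: Ava gets 7 (best alternative 6); Ben gets 11 (best alternative 7). Neither deviates — NE.
(the café, the park) is not a NE: Ava would switch to the park (4 > 2).
No other cell survives both best-response checks, so there are 2 pure NE.

2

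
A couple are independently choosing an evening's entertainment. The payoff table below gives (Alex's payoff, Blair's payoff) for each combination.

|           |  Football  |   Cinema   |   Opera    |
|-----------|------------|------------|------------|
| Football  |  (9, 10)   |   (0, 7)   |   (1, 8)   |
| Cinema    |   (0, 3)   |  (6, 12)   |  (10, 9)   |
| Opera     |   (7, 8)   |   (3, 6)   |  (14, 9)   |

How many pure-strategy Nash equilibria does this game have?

Both Football: Alex gets 9 (best alternative 7); Blair gets 10 (best alternative 8). Neither deviates — NE.
Both Cinema: Alex gets 6 (best alternative 3); Blair gets 12 (best alternative 9). Neither deviates — NE.
Both Opera: Alex gets 14 (best alternative 10); Blair gets 9 (best alternative 8). Neither deviates — NE.
(Football, Cinema) is not a NE: Alex would switch to Cinema (6 > 0).
No other cell survives both best-response checks, so there are 3 pure NE.

3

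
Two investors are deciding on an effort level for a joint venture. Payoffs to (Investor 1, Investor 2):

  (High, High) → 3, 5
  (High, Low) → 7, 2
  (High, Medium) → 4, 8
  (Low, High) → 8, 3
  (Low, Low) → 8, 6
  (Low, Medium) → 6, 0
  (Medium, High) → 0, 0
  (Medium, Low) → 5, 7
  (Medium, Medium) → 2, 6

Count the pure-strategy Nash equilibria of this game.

1

Both Low: Investor 1 gets 8 (best alternative 7); Investor 2 gets 6 (best alternative 3). Neither deviates — NE.
Both Medium is not a NE: Investor 1 would switch to Low (6 > 2).
No other cell survives both best-response checks, so there is 1 pure NE.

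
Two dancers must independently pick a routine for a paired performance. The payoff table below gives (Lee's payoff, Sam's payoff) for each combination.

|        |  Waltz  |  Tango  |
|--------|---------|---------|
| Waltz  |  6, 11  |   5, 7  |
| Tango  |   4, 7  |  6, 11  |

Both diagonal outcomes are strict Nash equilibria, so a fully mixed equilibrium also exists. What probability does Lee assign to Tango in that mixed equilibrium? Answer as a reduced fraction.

1/2

Lee's mix p on Waltz must make Sam indifferent between Waltz and Tango.
Sam's payoff from Waltz: 11p + 7(1−p). From Tango: 7p + 11(1−p).
Set equal: 4p = 4(1−p) → p = 4/8 = 1/2.
Probability on Tango is 1 − 1/2 = 1/2.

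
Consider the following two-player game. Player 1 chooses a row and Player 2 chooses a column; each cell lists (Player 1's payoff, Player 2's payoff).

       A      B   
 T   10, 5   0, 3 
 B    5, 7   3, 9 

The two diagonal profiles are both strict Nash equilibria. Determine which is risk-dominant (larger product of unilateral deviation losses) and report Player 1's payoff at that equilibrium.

At (T, A): Player 1 loses 10 − 5 = 5 by deviating; Player 2 loses 5 − 3 = 2. Product = 5·2 = 10.
At (B, B): Player 1 loses 3 − 0 = 3 by deviating; Player 2 loses 9 − 7 = 2. Product = 3·2 = 6.
10 > 6, so (T, A) is risk-dominant. Player 1's payoff there is 10.

10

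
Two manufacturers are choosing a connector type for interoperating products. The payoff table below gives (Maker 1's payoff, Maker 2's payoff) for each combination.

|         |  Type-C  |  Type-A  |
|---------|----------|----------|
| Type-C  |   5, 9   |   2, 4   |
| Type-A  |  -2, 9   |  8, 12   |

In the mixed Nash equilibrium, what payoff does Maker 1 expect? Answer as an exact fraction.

44/13

Maker 2 mixes with probability q on Type-C, chosen so Maker 1 is indifferent: 5q + 2(1−q) = (-2)q + 8(1−q) gives q = 6/13.
Maker 1's expected payoff (from either row, since indifferent) is 5·6/13 + 2·7/13 = 44/13.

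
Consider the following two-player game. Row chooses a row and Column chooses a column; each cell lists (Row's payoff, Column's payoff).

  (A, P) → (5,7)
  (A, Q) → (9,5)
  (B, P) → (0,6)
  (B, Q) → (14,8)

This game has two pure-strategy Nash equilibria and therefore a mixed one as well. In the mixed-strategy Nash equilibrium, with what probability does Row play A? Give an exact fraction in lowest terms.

Row's mix p on A must make Column indifferent between P and Q.
Column's payoff from P: 7p + 6(1−p). From Q: 5p + 8(1−p).
Set equal: 2p = 2(1−p) → p = 2/4 = 1/2.

1/2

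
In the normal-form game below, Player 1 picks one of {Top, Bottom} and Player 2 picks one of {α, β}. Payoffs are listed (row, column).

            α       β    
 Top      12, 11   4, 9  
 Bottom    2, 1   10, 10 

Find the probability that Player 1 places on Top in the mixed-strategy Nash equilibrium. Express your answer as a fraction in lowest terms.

9/11

Player 1's mix p on Top must make Player 2 indifferent between α and β.
Player 2's payoff from α: 11p + 1(1−p). From β: 9p + 10(1−p).
Set equal: 2p = 9(1−p) → p = 9/11.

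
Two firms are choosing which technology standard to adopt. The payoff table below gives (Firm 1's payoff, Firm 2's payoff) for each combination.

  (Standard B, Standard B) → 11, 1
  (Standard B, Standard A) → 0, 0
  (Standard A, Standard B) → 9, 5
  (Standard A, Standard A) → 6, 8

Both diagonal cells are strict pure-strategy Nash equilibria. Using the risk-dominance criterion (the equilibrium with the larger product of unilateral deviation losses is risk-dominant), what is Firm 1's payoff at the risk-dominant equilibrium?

At both Standard B: Firm 1 loses 11 − 9 = 2 by deviating; Firm 2 loses 1 − 0 = 1. Product = 2·1 = 2.
At both Standard A: Firm 1 loses 6 − 0 = 6 by deviating; Firm 2 loses 8 − 5 = 3. Product = 6·3 = 18.
18 > 2, so both Standard A is risk-dominant. Firm 1's payoff there is 6.

6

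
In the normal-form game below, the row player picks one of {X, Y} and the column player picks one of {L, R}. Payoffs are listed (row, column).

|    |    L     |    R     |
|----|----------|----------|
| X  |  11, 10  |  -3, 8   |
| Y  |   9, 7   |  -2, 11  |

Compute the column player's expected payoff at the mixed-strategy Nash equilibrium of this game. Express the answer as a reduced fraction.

The row player mixes with probability p on X, chosen so the column player is indifferent: 10p + 7(1−p) = 8p + 11(1−p) gives p = 2/3.
The column player's expected payoff is 10·2/3 + 7·1/3 = 9.

9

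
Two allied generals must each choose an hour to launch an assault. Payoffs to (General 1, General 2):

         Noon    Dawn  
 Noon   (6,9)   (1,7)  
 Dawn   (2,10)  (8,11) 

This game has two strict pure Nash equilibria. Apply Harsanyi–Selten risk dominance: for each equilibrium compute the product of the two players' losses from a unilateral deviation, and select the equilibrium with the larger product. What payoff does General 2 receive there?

At both Noon: General 1 loses 6 − 2 = 4 by deviating; General 2 loses 9 − 7 = 2. Product = 4·2 = 8.
At both Dawn: General 1 loses 8 − 1 = 7 by deviating; General 2 loses 11 − 10 = 1. Product = 7·1 = 7.
8 > 7, so both Noon is risk-dominant. General 2's payoff there is 9.

9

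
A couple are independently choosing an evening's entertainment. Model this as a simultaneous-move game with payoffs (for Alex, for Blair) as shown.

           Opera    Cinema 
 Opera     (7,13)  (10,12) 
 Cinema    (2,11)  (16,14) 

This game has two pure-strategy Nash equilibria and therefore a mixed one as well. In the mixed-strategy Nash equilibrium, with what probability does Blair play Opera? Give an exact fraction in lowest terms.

Blair's mix q on Opera must make Alex indifferent between Opera and Cinema.
Alex's payoff from Opera: 7q + 10(1−q). From Cinema: 2q + 16(1−q).
Set equal: 5q = 6(1−q) → q = 6/11.

6/11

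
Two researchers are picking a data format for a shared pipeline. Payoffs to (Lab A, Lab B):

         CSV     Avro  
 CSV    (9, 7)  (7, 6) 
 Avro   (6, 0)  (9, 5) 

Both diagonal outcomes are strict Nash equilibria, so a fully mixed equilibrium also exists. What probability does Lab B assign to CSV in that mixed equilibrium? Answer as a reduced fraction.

2/5

Lab B's mix q on CSV must make Lab A indifferent between CSV and Avro.
Lab A's payoff from CSV: 9q + 7(1−q). From Avro: 6q + 9(1−q).
Set equal: 3q = 2(1−q) → q = 2/5.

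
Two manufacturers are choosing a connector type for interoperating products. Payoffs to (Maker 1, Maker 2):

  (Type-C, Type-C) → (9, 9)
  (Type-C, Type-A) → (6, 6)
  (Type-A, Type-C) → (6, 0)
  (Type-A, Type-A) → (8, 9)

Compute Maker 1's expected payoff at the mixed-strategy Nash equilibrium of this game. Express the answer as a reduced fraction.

Maker 2 mixes with probability q on Type-C, chosen so Maker 1 is indifferent: 9q + 6(1−q) = 6q + 8(1−q) gives q = 2/5.
Maker 1's expected payoff (from either row, since indifferent) is 9·2/5 + 6·3/5 = 36/5.

36/5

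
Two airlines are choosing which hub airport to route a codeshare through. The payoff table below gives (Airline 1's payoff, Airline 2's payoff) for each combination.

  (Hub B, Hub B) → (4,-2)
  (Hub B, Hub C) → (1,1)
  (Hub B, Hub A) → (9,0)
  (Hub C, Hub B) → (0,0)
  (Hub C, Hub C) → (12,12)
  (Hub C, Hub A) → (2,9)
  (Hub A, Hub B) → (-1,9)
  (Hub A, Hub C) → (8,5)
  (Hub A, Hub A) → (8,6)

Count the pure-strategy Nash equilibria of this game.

1

Both Hub C: Airline 1 gets 12 (best alternative 8); Airline 2 gets 12 (best alternative 9). Neither deviates — NE.
Both Hub A is not a NE: Airline 1 would switch to Hub B (9 > 8).
No other cell survives both best-response checks, so there is 1 pure NE.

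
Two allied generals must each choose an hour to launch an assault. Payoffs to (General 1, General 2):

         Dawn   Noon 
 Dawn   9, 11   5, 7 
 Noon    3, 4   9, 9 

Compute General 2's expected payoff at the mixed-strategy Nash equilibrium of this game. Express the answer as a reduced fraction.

General 1 mixes with probability p on Dawn, chosen so General 2 is indifferent: 11p + 4(1−p) = 7p + 9(1−p) gives p = 5/9.
General 2's expected payoff is 11·5/9 + 4·4/9 = 71/9.

71/9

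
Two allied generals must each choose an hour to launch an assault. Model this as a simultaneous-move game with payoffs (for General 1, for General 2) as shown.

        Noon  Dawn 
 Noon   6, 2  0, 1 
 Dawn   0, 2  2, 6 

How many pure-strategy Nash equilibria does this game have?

2

Both Noon: General 1 gets 6 (best alternative 0); General 2 gets 2 (best alternative 1). Neither deviates — NE.
Both Dawn: General 1 gets 2 (best alternative 0); General 2 gets 6 (best alternative 2). Neither deviates — NE.
(Noon, Dawn) is not a NE: General 1 would switch to Dawn (2 > 0).
No other cell survives both best-response checks, so there are 2 pure NE.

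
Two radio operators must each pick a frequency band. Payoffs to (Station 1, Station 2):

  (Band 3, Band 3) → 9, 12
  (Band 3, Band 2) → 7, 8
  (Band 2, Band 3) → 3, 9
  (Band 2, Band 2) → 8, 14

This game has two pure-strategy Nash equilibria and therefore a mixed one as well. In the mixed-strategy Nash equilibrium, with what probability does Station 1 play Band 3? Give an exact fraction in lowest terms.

5/9

Station 1's mix p on Band 3 must make Station 2 indifferent between Band 3 and Band 2.
Station 2's payoff from Band 3: 12p + 9(1−p). From Band 2: 8p + 14(1−p).
Set equal: 4p = 5(1−p) → p = 5/9.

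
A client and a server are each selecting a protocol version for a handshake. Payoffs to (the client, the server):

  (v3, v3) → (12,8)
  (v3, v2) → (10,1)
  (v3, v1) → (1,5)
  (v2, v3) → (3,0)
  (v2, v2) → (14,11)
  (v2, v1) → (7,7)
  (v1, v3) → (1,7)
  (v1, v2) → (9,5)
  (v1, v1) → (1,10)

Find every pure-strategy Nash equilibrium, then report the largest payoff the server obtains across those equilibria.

11

Both v3 is a pure NE (the client: 12 ≥ 3; the server: 8 ≥ 5). The server gets 8.
Both v2 is a pure NE (the client: 14 ≥ 10; the server: 11 ≥ 7). The server gets 11.
Every other cell has a profitable deviation for at least one player. Highest of {8, 11} is 11.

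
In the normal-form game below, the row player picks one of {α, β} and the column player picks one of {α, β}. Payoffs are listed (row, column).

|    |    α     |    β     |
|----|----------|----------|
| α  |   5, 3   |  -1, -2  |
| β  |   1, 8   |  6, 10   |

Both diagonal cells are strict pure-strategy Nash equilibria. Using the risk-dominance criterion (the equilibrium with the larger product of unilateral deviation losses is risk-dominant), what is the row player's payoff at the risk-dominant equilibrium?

5

At both α: the row player loses 5 − 1 = 4 by deviating; the column player loses 3 − (-2) = 5. Product = 4·5 = 20.
At both β: the row player loses 6 − (-1) = 7 by deviating; the column player loses 10 − 8 = 2. Product = 7·2 = 14.
20 > 14, so both α is risk-dominant. The row player's payoff there is 5.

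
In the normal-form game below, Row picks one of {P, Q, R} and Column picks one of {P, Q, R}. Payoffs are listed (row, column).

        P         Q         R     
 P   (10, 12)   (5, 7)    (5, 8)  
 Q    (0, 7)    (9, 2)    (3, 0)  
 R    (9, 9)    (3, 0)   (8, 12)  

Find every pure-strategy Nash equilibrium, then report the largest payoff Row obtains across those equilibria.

Both P is a pure NE (Row: 10 ≥ 9; Column: 12 ≥ 8). Row gets 10.
Both R is a pure NE (Row: 8 ≥ 5; Column: 12 ≥ 9). Row gets 8.
Every other cell has a profitable deviation for at least one player. Highest of {10, 8} is 10.

10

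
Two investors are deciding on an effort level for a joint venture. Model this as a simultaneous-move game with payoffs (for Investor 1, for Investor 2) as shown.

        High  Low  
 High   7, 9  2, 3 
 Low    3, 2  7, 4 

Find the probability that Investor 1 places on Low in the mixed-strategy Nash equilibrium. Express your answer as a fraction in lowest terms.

3/4

Investor 1's mix p on High must make Investor 2 indifferent between High and Low.
Investor 2's payoff from High: 9p + 2(1−p). From Low: 3p + 4(1−p).
Set equal: 6p = 2(1−p) → p = 2/8 = 1/4.
Probability on Low is 1 − 1/4 = 3/4.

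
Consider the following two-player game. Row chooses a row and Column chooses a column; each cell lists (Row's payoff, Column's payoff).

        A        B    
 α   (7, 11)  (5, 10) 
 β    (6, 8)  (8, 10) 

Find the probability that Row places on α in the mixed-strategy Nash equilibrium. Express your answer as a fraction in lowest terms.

2/3

Row's mix p on α must make Column indifferent between A and B.
Column's payoff from A: 11p + 8(1−p). From B: 10p + 10(1−p).
Set equal: 1p = 2(1−p) → p = 2/3.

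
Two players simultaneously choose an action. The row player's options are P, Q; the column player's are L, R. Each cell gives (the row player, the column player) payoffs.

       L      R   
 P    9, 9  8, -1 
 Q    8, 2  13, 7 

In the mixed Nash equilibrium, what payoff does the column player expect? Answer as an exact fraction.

The row player mixes with probability p on P, chosen so the column player is indifferent: 9p + 2(1−p) = (-1)p + 7(1−p) gives p = 1/3.
The column player's expected payoff is 9·1/3 + 2·2/3 = 13/3.

13/3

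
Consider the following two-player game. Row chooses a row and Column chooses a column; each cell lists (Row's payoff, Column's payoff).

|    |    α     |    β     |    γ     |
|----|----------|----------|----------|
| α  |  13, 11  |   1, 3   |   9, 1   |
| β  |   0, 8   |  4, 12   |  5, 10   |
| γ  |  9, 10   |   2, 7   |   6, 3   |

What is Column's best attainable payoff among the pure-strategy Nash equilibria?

Both α is a pure NE (Row: 13 ≥ 9; Column: 11 ≥ 3). Column gets 11.
Both β is a pure NE (Row: 4 ≥ 2; Column: 12 ≥ 10). Column gets 12.
Every other cell has a profitable deviation for at least one player. Highest of {11, 12} is 12.

12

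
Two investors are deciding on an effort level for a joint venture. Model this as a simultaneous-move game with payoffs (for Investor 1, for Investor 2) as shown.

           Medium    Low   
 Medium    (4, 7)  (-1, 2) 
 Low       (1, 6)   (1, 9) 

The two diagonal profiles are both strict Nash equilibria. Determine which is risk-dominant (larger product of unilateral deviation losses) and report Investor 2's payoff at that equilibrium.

At both Medium: Investor 1 loses 4 − 1 = 3 by deviating; Investor 2 loses 7 − 2 = 5. Product = 3·5 = 15.
At both Low: Investor 1 loses 1 − (-1) = 2 by deviating; Investor 2 loses 9 − 6 = 3. Product = 2·3 = 6.
15 > 6, so both Medium is risk-dominant. Investor 2's payoff there is 7.

7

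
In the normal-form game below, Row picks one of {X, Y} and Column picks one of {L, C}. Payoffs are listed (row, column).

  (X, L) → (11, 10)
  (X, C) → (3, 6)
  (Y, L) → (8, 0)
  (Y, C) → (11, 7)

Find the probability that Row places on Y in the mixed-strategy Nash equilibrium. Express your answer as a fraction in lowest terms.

4/11

Row's mix p on X must make Column indifferent between L and C.
Column's payoff from L: 10p + 0(1−p). From C: 6p + 7(1−p).
Set equal: 4p = 7(1−p) → p = 7/11.
Probability on Y is 1 − 7/11 = 4/11.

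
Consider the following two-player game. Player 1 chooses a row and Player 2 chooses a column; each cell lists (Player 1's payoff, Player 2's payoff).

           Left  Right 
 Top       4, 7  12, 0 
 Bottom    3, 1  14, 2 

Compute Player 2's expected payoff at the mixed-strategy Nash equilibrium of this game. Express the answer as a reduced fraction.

7/4

Player 1 mixes with probability p on Top, chosen so Player 2 is indifferent: 7p + 1(1−p) = 0p + 2(1−p) gives p = 1/8.
Player 2's expected payoff is 7·1/8 + 1·7/8 = 7/4.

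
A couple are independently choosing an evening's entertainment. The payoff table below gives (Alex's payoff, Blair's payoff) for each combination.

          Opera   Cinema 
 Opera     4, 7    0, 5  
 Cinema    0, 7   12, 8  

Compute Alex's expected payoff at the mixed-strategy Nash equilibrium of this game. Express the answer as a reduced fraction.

Blair mixes with probability q on Opera, chosen so Alex is indifferent: 4q + 0(1−q) = 0q + 12(1−q) gives q = 3/4.
Alex's expected payoff (from either row, since indifferent) is 4·3/4 + 0·1/4 = 3.

3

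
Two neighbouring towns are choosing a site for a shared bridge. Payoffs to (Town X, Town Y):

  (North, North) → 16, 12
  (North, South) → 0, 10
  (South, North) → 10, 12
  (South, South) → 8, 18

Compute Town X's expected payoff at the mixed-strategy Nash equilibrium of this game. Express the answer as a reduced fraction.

64/7

Town Y mixes with probability q on North, chosen so Town X is indifferent: 16q + 0(1−q) = 10q + 8(1−q) gives q = 4/7.
Town X's expected payoff (from either row, since indifferent) is 16·4/7 + 0·3/7 = 64/7.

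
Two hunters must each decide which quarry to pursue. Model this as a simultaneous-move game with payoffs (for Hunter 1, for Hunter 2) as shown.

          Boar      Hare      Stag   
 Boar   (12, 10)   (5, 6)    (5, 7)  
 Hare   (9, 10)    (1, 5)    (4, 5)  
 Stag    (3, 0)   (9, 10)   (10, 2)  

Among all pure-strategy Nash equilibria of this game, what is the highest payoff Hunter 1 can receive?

12

Both Boar is a pure NE (Hunter 1: 12 ≥ 9; Hunter 2: 10 ≥ 7). Hunter 1 gets 12.
(Stag, Hare) is a pure NE (Hunter 1: 9 ≥ 5; Hunter 2: 10 ≥ 2). Hunter 1 gets 9.
Every other cell has a profitable deviation for at least one player. Highest of {12, 9} is 12.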